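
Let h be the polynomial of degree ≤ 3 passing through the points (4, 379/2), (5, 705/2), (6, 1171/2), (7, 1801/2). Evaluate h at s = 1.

Forward differences of the values at s = 4, 5, 6, 7:
  h  : 379/2  705/2  1171/2  1801/2
  Δ  : 163  233  315
  Δ^2: 70  82
  Δ^3: 12
The third differences are constant, confirming degree 3.
Interpolating (Newton forward form) and evaluating at s = 1 gives h(1) = 1/2.

1/2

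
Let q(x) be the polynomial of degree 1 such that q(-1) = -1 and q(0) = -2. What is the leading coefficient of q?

Write q(x) = ax + b. Substituting each data point gives a linear system:
  -a + b = -1
  b = -2
Solving the system yields a = -1, b = -2.
So q(x) = -x - 2.
The leading coefficient is -1.

-1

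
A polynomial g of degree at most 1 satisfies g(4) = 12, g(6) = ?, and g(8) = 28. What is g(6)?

The 2 known points determine the degree-1 polynomial uniquely.
Write g(s) = as + b. Substituting each data point gives a linear system:
  4a + b = 12
  8a + b = 28
Solving the system yields a = 4, b = -4.
So g(s) = 4s - 4.
Then g(6) = 20.

20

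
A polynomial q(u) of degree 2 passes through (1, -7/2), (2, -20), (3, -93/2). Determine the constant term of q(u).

Write q(u) = au^2 + bu + c. Substituting each data point gives a linear system:
  a + b + c = -7/2
  4a + 2b + c = -20
  9a + 3b + c = -93/2
Solving the system yields a = -5, b = -3/2, c = 3.
So q(u) = -5u^2 - (3/2)u + 3.
The constant term is 3.

3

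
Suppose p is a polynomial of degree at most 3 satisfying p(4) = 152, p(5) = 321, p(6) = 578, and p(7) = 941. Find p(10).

2846

Forward differences of the values at x = 4, 5, 6, 7:
  p  : 152  321  578  941
  Δ  : 169  257  363
  Δ^2: 88  106
  Δ^3: 18
The third differences are constant, confirming degree 3.
Interpolating (Newton forward form) and evaluating at x = 10 gives p(10) = 2846.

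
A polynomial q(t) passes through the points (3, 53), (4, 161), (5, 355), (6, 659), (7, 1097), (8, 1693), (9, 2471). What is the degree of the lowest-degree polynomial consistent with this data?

3

Forward differences of the values at t = 3, 4, 5, 6, 7, 8, 9:
  q  : 53  161  355  659  1097  1693  2471
  Δ  : 108  194  304  438  596  778
  Δ^2: 86  110  134  158  182
  Δ^3: 24  24  24  24
  Δ^4: 0  0  0
  Δ^5: 0  0
  Δ^6: 0
The third differences are constant (24) and nonzero, while all higher differences vanish, so the minimal degree is 3.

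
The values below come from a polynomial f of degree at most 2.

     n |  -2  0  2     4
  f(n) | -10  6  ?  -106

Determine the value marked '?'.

On equispaced nodes a degree-2 polynomial has vanishing third forward difference, so
  - f(-2) + 3·f(0) - 3·f(2) + f(4) = 0.
Substituting the known values and solving for f(2):
  -3·f(2) = 78
  f(2) = -26.

-26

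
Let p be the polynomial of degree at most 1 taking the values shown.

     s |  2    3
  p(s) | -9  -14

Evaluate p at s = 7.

-34

Write p(s) = as + b. Substituting each data point gives a linear system:
  2a + b = -9
  3a + b = -14
Solving the system yields a = -5, b = 1.
So p(s) = -5s + 1.
Then p(7) = -34.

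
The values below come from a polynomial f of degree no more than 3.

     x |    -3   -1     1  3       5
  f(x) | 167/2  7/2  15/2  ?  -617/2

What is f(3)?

On equispaced nodes a degree-3 polynomial has vanishing fourth forward difference, so
  f(-3) - 4·f(-1) + 6·f(1) - 4·f(3) + f(5) = 0.
Substituting the known values and solving for f(3):
  -4·f(3) = 194
  f(3) = -97/2.

-97/2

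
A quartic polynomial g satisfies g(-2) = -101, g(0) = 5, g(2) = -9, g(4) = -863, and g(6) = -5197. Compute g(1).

13

Forward differences of the values at x = -2, 0, 2, 4, 6:
  g  : -101  5  -9  -863  -5197
  Δ  : 106  -14  -854  -4334
  Δ^2: -120  -840  -3480
  Δ^3: -720  -2640
  Δ^4: -1920
The fourth differences are constant, confirming degree 4.
Interpolating (Newton forward form) and evaluating at x = 1 gives g(1) = 13.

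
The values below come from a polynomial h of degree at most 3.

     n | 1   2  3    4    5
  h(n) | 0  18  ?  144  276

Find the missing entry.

On equispaced nodes a degree-3 polynomial has vanishing fourth forward difference, so
  h(1) - 4·h(2) + 6·h(3) - 4·h(4) + h(5) = 0.
Substituting the known values and solving for h(3):
  6·h(3) = 372
  h(3) = 62.

62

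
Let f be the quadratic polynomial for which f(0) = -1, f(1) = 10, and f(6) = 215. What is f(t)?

Using the Lagrange interpolation formula with nodes 0, 1, 6:
  L_0(t) = (t - 1)(t - 6) / 6
  L_1(t) = t(t - 6) / -5
  L_2(t) = t(t - 1) / 30
Then f(t) = -1·L_0(t) + 10·L_1(t) + 215·L_2(t).
Expanding and collecting terms gives f(t) = 5t² + 6t - 1.
Check: f(6) = 215. ✓

f(t) = 5t^2 + 6t - 1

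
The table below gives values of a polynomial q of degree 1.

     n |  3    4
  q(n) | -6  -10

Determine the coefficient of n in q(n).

-4

Write q(n) = an + b. Substituting each data point gives a linear system:
  3a + b = -6
  4a + b = -10
Solving the system yields a = -4, b = 6.
So q(n) = -4n + 6.
The leading coefficient is -4.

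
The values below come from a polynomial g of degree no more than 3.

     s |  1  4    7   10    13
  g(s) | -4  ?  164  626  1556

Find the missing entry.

On equispaced nodes a degree-3 polynomial has vanishing fourth forward difference, so
  g(1) - 4·g(4) + 6·g(7) - 4·g(10) + g(13) = 0.
Substituting the known values and solving for g(4):
  -4·g(4) = -32
  g(4) = 8.

8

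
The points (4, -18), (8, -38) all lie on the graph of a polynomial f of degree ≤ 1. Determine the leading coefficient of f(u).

-5

Write f(u) = au + b. Substituting each data point gives a linear system:
  4a + b = -18
  8a + b = -38
Solving the system yields a = -5, b = 2.
So f(u) = -5u + 2.
The leading coefficient is -5.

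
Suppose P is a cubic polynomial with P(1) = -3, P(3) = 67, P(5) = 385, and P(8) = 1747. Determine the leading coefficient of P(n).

Write P(n) = an^3 + bn^2 + cn + d. Substituting each data point gives a linear system:
  a + b + c + d = -3
  27a + 9b + 3c + d = 67
  125a + 25b + 5c + d = 385
  512a + 64b + 8c + d = 1747
Solving the system yields a = 4, b = -5, c = 3, d = -5.
So P(n) = 4n³ - 5n² + 3n - 5.
The leading coefficient is 4.

4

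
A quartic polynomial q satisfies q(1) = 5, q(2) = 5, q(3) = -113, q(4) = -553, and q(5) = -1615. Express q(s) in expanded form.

q(s) = -4s^4 + 6s^3 + 5s^2 + 3s - 5

Write q(s) = as^4 + bs^3 + cs^2 + ds + e. Substituting each data point gives a linear system:
  a + b + c + d + e = 5
  16a + 8b + 4c + 2d + e = 5
  81a + 27b + 9c + 3d + e = -113
  256a + 64b + 16c + 4d + e = -553
  625a + 125b + 25c + 5d + e = -1615
Solving the system yields a = -4, b = 6, c = 5, d = 3, e = -5.
So q(s) = -4s⁴ + 6s³ + 5s² + 3s - 5.
Check: q(1) = 5. ✓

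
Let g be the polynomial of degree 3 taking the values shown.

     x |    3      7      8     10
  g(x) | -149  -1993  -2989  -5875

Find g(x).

g(x) = -6x^3 + x^2 + 3x - 5

Write g(x) = ax^3 + bx^2 + cx + d. Substituting each data point gives a linear system:
  27a + 9b + 3c + d = -149
  343a + 49b + 7c + d = -1993
  512a + 64b + 8c + d = -2989
  1000a + 100b + 10c + d = -5875
Solving the system yields a = -6, b = 1, c = 3, d = -5.
So g(x) = -6x^3 + x^2 + 3x - 5.
Check: g(8) = -2989. ✓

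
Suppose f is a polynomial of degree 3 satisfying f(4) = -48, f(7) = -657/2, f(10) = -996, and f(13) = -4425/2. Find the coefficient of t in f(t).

Write f(t) = at^3 + bt^2 + ct + d. Substituting each data point gives a linear system:
  64a + 16b + 4c + d = -48
  343a + 49b + 7c + d = -657/2
  1000a + 100b + 10c + d = -996
  2197a + 169b + 13c + d = -4425/2
Solving the system yields a = -1, b = -1/2, c = 5, d = 4.
So f(t) = -t^3 - (1/2)t^2 + 5t + 4.
The coefficient of t is 5.

5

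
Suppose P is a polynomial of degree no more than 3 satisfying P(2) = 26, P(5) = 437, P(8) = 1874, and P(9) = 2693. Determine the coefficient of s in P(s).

2

Write P(s) = as^3 + bs^2 + cs + d. Substituting each data point gives a linear system:
  8a + 4b + 2c + d = 26
  125a + 25b + 5c + d = 437
  512a + 64b + 8c + d = 1874
  729a + 81b + 9c + d = 2693
Solving the system yields a = 4, b = -3, c = 2, d = 2.
So P(s) = 4s³ - 3s² + 2s + 2.
The coefficient of s is 2.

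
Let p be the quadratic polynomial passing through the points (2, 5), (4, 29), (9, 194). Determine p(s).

p(s) = 3s^2 - 6s + 5

Using the Lagrange interpolation formula with nodes 2, 4, 9:
  L_0(s) = (s - 4)(s - 9) / 14
  L_1(s) = (s - 2)(s - 9) / -10
  L_2(s) = (s - 2)(s - 4) / 35
Then p(s) = 5·L_0(s) + 29·L_1(s) + 194·L_2(s).
Expanding and collecting terms gives p(s) = 3s^2 - 6s + 5.
Check: p(9) = 194. ✓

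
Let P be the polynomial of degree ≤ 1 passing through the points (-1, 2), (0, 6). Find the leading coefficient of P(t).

Write P(t) = at + b. Substituting each data point gives a linear system:
  -a + b = 2
  b = 6
Solving the system yields a = 4, b = 6.
So P(t) = 4t + 6.
The leading coefficient is 4.

4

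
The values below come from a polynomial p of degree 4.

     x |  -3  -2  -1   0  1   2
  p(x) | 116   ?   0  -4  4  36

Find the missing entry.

On equispaced nodes a degree-4 polynomial has vanishing fifth forward difference, so
  - p(-3) + 5·p(-2) - 10·p(-1) + 10·p(0) - 5·p(1) + p(2) = 0.
Substituting the known values and solving for p(-2):
  5·p(-2) = 140
  p(-2) = 28.

28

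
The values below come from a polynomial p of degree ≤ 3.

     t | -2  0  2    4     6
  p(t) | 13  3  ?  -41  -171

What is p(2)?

1

On equispaced nodes a degree-3 polynomial has vanishing fourth forward difference, so
  p(-2) - 4·p(0) + 6·p(2) - 4·p(4) + p(6) = 0.
Substituting the known values and solving for p(2):
  6·p(2) = 6
  p(2) = 1.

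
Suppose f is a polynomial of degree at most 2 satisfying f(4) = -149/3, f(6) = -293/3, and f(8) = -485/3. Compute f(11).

-863/3

Using the Lagrange interpolation formula with nodes 4, 6, 8:
  L_0(n) = (n - 6)(n - 8) / 8
  L_1(n) = (n - 4)(n - 8) / -4
  L_2(n) = (n - 4)(n - 6) / 8
Then f(n) = -149/3·L_0(n) - 293/3·L_1(n) - 485/3·L_2(n).
Expanding and collecting terms gives f(n) = -2n^2 - 4n - 5/3.
Evaluating at n = 11: f(11) = -863/3.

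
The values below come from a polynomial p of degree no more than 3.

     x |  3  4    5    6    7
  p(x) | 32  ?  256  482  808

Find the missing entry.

The 4 known points determine the degree-3 polynomial uniquely.
Write p(x) = ax^3 + bx^2 + cx + d. Substituting each data point gives a linear system:
  27a + 9b + 3c + d = 32
  125a + 25b + 5c + d = 256
  216a + 36b + 6c + d = 482
  343a + 49b + 7c + d = 808
Solving the system yields a = 3, b = -4, c = -3, d = -4.
So p(x) = 3x^3 - 4x^2 - 3x - 4.
Then p(4) = 112.

112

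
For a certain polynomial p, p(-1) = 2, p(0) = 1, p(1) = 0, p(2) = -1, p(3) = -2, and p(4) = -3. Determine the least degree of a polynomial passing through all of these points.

1

Forward differences of the values at x = -1, 0, 1, 2, 3, 4:
  p  : 2  1  0  -1  -2  -3
  Δ  : -1  -1  -1  -1  -1
  Δ^2: 0  0  0  0
  Δ^3: 0  0  0
  Δ^4: 0  0
  Δ^5: 0
The first differences are constant (-1) and nonzero, while all higher differences vanish, so the minimal degree is 1.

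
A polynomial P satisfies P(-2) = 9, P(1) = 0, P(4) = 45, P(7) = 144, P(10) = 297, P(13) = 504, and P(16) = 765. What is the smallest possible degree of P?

2

Forward differences of the values at u = -2, 1, 4, 7, 10, 13, 16:
  P  : 9  0  45  144  297  504  765
  Δ  : -9  45  99  153  207  261
  Δ^2: 54  54  54  54  54
  Δ^3: 0  0  0  0
  Δ^4: 0  0  0
  Δ^5: 0  0
  Δ^6: 0
The second differences are constant (54) and nonzero, while all higher differences vanish, so the minimal degree is 2.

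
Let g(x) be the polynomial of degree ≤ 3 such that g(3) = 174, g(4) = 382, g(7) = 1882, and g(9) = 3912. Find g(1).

16

Write g(x) = ax^3 + bx^2 + cx + d. Substituting each data point gives a linear system:
  27a + 9b + 3c + d = 174
  64a + 16b + 4c + d = 382
  343a + 49b + 7c + d = 1882
  729a + 81b + 9c + d = 3912
Solving the system yields a = 5, b = 3, c = 2, d = 6.
So g(x) = 5x^3 + 3x^2 + 2x + 6.
Then g(1) = 16.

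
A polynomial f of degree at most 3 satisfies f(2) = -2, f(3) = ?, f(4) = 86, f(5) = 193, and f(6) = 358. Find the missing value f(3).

25

The 4 known points determine the degree-3 polynomial uniquely.
Write f(t) = at^3 + bt^2 + ct + d. Substituting each data point gives a linear system:
  8a + 4b + 2c + d = -2
  64a + 16b + 4c + d = 86
  125a + 25b + 5c + d = 193
  216a + 36b + 6c + d = 358
Solving the system yields a = 2, b = -1, c = -6, d = -2.
So f(t) = 2t^3 - t^2 - 6t - 2.
Then f(3) = 25.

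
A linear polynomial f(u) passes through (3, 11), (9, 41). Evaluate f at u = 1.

1

Using the Lagrange interpolation formula with nodes 3, 9:
  L_0(u) = (u - 9) / -6
  L_1(u) = (u - 3) / 6
Then f(u) = 11·L_0(u) + 41·L_1(u).
Expanding and collecting terms gives f(u) = 5u - 4.
Evaluating at u = 1: f(1) = 1.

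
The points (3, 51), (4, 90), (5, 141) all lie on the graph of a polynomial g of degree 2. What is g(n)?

g(n) = 6n^2 - 3n + 6

Write g(n) = an^2 + bn + c. Substituting each data point gives a linear system:
  9a + 3b + c = 51
  16a + 4b + c = 90
  25a + 5b + c = 141
Solving the system yields a = 6, b = -3, c = 6.
So g(n) = 6n^2 - 3n + 6.
Check: g(4) = 90. ✓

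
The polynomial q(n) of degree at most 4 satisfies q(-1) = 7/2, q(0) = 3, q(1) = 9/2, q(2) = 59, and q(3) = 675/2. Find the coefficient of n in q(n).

2

Write q(n) = an^4 + bn^3 + cn^2 + dn + e. Substituting each data point gives a linear system:
  a - b + c - d + e = 7/2
  e = 3
  a + b + c + d + e = 9/2
  16a + 8b + 4c + 2d + e = 59
  81a + 27b + 9c + 3d + e = 675/2
Solving the system yields a = 5, b = -3/2, c = -4, d = 2, e = 3.
So q(n) = 5n^4 - (3/2)n^3 - 4n^2 + 2n + 3.
The coefficient of n is 2.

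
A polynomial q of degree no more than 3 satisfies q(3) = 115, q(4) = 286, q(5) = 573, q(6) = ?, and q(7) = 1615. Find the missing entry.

On equispaced nodes a degree-3 polynomial has vanishing fourth forward difference, so
  q(3) - 4·q(4) + 6·q(5) - 4·q(6) + q(7) = 0.
Substituting the known values and solving for q(6):
  -4·q(6) = -4024
  q(6) = 1006.

1006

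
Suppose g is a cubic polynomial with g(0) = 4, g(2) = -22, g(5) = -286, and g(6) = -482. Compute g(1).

-2

Write g(u) = au^3 + bu^2 + cu + d. Substituting each data point gives a linear system:
  d = 4
  8a + 4b + 2c + d = -22
  125a + 25b + 5c + d = -286
  216a + 36b + 6c + d = -482
Solving the system yields a = -2, b = -1, c = -3, d = 4.
So g(u) = -2u³ - u² - 3u + 4.
Then g(1) = -2.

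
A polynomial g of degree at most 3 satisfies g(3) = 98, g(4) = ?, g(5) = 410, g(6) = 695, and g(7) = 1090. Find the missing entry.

On equispaced nodes a degree-3 polynomial has vanishing fourth forward difference, so
  g(3) - 4·g(4) + 6·g(5) - 4·g(6) + g(7) = 0.
Substituting the known values and solving for g(4):
  -4·g(4) = -868
  g(4) = 217.

217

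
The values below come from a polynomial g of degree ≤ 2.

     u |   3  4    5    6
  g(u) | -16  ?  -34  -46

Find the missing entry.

On equispaced nodes a degree-2 polynomial has vanishing third forward difference, so
  - g(3) + 3·g(4) - 3·g(5) + g(6) = 0.
Substituting the known values and solving for g(4):
  3·g(4) = -72
  g(4) = -24.

-24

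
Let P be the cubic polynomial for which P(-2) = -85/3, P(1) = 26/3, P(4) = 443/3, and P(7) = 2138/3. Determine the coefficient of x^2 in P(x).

Write P(x) = ax^3 + bx^2 + cx + d. Substituting each data point gives a linear system:
  -8a + 4b - 2c + d = -85/3
  a + b + c + d = 26/3
  64a + 16b + 4c + d = 443/3
  343a + 49b + 7c + d = 2138/3
Solving the system yields a = 2, b = -1/3, c = 6, d = 1.
So P(x) = 2x³ - (1/3)x² + 6x + 1.
The coefficient of x^2 is -1/3.

-1/3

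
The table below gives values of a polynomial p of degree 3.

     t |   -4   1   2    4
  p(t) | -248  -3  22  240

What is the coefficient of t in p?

-3

Write p(t) = at^3 + bt^2 + ct + d. Substituting each data point gives a linear system:
  -64a + 16b - 4c + d = -248
  a + b + c + d = -3
  8a + 4b + 2c + d = 22
  64a + 16b + 4c + d = 240
Solving the system yields a = 4, b = 0, c = -3, d = -4.
So p(t) = 4t^3 - 3t - 4.
The coefficient of t is -3.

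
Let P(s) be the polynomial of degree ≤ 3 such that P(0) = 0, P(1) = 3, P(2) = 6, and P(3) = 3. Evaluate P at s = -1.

3

Write P(s) = as^3 + bs^2 + cs + d. Substituting each data point gives a linear system:
  d = 0
  a + b + c + d = 3
  8a + 4b + 2c + d = 6
  27a + 9b + 3c + d = 3
Solving the system yields a = -1, b = 3, c = 1, d = 0.
So P(s) = -s³ + 3s² + s.
Then P(-1) = 3.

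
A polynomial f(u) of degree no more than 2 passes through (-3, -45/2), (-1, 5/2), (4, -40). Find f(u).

f(u) = -3u^2 + (1/2)u + 6

Write f(u) = au^2 + bu + c. Substituting each data point gives a linear system:
  9a - 3b + c = -45/2
  a - b + c = 5/2
  16a + 4b + c = -40
Solving the system yields a = -3, b = 1/2, c = 6.
So f(u) = -3u² + (1/2)u + 6.
Check: f(-1) = 5/2. ✓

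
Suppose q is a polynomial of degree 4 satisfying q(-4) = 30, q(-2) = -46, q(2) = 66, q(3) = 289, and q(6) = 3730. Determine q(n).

Using the Lagrange interpolation formula with nodes -4, -2, 2, 3, 6:
  L_0(n) = (n + 2)(n - 2)(n - 3)(n - 6) / 840
  L_1(n) = (n + 4)(n - 2)(n - 3)(n - 6) / -320
  L_2(n) = (n + 4)(n + 2)(n - 3)(n - 6) / 96
  L_3(n) = (n + 4)(n + 2)(n - 2)(n - 6) / -105
  L_4(n) = (n + 4)(n + 2)(n - 2)(n - 3) / 960
Then q(n) = 30·L_0(n) - 46·L_1(n) + 66·L_2(n) + 289·L_3(n) + 3730·L_4(n).
Expanding and collecting terms gives q(n) = 2n⁴ + 6n³ - 5n² + 4n - 2.
Check: q(2) = 66. ✓

q(n) = 2n^4 + 6n^3 - 5n^2 + 4n - 2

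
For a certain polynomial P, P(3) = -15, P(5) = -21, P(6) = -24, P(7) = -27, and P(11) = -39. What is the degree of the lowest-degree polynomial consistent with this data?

Divided differences on the nodes 3, 5, 6, 7, 11:
  order 0: -15  -21  -24  -27  -39
  order 1: -3  -3  -3  -3
  order 2: 0  0  0
  order 3: 0  0
  order 4: 0
The order-1 divided differences are all -3 (nonzero) and every higher order vanishes, so the data lies on a polynomial of degree exactly 1.

1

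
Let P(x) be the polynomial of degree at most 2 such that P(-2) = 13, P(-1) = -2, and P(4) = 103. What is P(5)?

Write P(x) = ax^2 + bx + c. Substituting each data point gives a linear system:
  4a - 2b + c = 13
  a - b + c = -2
  16a + 4b + c = 103
Solving the system yields a = 6, b = 3, c = -5.
So P(x) = 6x^2 + 3x - 5.
Then P(5) = 160.

160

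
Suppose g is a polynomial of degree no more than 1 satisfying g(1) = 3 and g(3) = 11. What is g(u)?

g(u) = 4u - 1

Using the Lagrange interpolation formula with nodes 1, 3:
  L_0(u) = (u - 3) / -2
  L_1(u) = (u - 1) / 2
Then g(u) = 3·L_0(u) + 11·L_1(u).
Expanding and collecting terms gives g(u) = 4u - 1.
Check: g(3) = 11. ✓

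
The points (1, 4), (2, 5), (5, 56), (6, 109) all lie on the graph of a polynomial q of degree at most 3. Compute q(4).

Using the Lagrange interpolation formula with nodes 1, 2, 5, 6:
  L_0(s) = (s - 2)(s - 5)(s - 6) / -20
  L_1(s) = (s - 1)(s - 5)(s - 6) / 12
  L_2(s) = (s - 1)(s - 2)(s - 6) / -12
  L_3(s) = (s - 1)(s - 2)(s - 5) / 20
Then q(s) = 4·L_0(s) + 5·L_1(s) + 56·L_2(s) + 109·L_3(s).
Expanding and collecting terms gives q(s) = s³ - 4s² + 6s + 1.
Evaluating at s = 4: q(4) = 25.

25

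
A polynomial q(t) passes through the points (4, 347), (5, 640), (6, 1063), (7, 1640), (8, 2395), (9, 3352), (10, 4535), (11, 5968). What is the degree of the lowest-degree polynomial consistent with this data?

3

Forward differences of the values at t = 4, 5, 6, 7, 8, 9, 10, 11:
  q  : 347  640  1063  1640  2395  3352  4535  5968
  Δ  : 293  423  577  755  957  1183  1433
  Δ^2: 130  154  178  202  226  250
  Δ^3: 24  24  24  24  24
  Δ^4: 0  0  0  0
  Δ^5: 0  0  0
  Δ^6: 0  0
  Δ^7: 0
The third differences are constant (24) and nonzero, while all higher differences vanish, so the minimal degree is 3.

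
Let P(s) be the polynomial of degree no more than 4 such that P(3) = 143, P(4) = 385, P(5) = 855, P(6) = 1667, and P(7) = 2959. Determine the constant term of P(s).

5

Write P(s) = as^4 + bs^3 + cs^2 + ds + e. Substituting each data point gives a linear system:
  81a + 27b + 9c + 3d + e = 143
  256a + 64b + 16c + 4d + e = 385
  625a + 125b + 25c + 5d + e = 855
  1296a + 216b + 36c + 6d + e = 1667
  2401a + 343b + 49c + 7d + e = 2959
Solving the system yields a = 1, b = 1, c = 5, d = -5, e = 5.
So P(s) = s^4 + s^3 + 5s^2 - 5s + 5.
The constant term is 5.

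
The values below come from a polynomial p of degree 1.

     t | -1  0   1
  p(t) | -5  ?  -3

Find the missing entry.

On equispaced nodes a degree-1 polynomial has vanishing second forward difference, so
  p(-1) - 2·p(0) + p(1) = 0.
Substituting the known values and solving for p(0):
  -2·p(0) = 8
  p(0) = -4.

-4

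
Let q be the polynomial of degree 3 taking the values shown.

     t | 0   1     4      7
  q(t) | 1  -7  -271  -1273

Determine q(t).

Using the Lagrange interpolation formula with nodes 0, 1, 4, 7:
  L_0(t) = (t - 1)(t - 4)(t - 7) / -28
  L_1(t) = t(t - 4)(t - 7) / 18
  L_2(t) = t(t - 1)(t - 7) / -36
  L_3(t) = t(t - 1)(t - 4) / 126
Then q(t) = 1·L_0(t) - 7·L_1(t) - 271·L_2(t) - 1273·L_3(t).
Expanding and collecting terms gives q(t) = -3t^3 - 5t^2 + 1.
Check: q(4) = -271. ✓

q(t) = -3t^3 - 5t^2 + 1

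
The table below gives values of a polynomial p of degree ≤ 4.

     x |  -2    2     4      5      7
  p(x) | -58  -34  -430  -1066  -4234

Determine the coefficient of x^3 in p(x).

2

Write p(x) = ax^4 + bx^3 + cx^2 + dx + e. Substituting each data point gives a linear system:
  16a - 8b + 4c - 2d + e = -58
  16a + 8b + 4c + 2d + e = -34
  256a + 64b + 16c + 4d + e = -430
  625a + 125b + 25c + 5d + e = -1066
  2401a + 343b + 49c + 7d + e = -4234
Solving the system yields a = -2, b = 2, c = -2, d = -2, e = -6.
So p(x) = -2x^4 + 2x^3 - 2x^2 - 2x - 6.
The coefficient of x^3 is 2.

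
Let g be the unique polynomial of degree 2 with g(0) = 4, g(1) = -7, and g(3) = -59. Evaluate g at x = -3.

Write g(x) = ax^2 + bx + c. Substituting each data point gives a linear system:
  c = 4
  a + b + c = -7
  9a + 3b + c = -59
Solving the system yields a = -5, b = -6, c = 4.
So g(x) = -5x^2 - 6x + 4.
Then g(-3) = -23.

-23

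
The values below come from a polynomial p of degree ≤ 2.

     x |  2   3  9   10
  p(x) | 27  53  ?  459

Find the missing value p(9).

377

The 3 known points determine the degree-2 polynomial uniquely.
Write p(x) = ax^2 + bx + c. Substituting each data point gives a linear system:
  4a + 2b + c = 27
  9a + 3b + c = 53
  100a + 10b + c = 459
Solving the system yields a = 4, b = 6, c = -1.
So p(x) = 4x^2 + 6x - 1.
Then p(9) = 377.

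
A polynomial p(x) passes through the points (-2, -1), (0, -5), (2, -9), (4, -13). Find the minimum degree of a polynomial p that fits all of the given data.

Forward differences of the values at x = -2, 0, 2, 4:
  p  : -1  -5  -9  -13
  Δ  : -4  -4  -4
  Δ^2: 0  0
  Δ^3: 0
The first differences are constant (-4) and nonzero, while all higher differences vanish, so the minimal degree is 1.

1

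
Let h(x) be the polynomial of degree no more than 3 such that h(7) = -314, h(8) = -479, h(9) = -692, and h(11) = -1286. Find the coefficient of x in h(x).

Write h(x) = ax^3 + bx^2 + cx + d. Substituting each data point gives a linear system:
  343a + 49b + 7c + d = -314
  512a + 64b + 8c + d = -479
  729a + 81b + 9c + d = -692
  1331a + 121b + 11c + d = -1286
Solving the system yields a = -1, b = 0, c = 4, d = 1.
So h(x) = -x³ + 4x + 1.
The coefficient of x is 4.

4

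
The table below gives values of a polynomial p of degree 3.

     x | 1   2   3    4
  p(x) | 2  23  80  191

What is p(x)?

p(x) = 3x^3 - 1

Write p(x) = ax^3 + bx^2 + cx + d. Substituting each data point gives a linear system:
  a + b + c + d = 2
  8a + 4b + 2c + d = 23
  27a + 9b + 3c + d = 80
  64a + 16b + 4c + d = 191
Solving the system yields a = 3, b = 0, c = 0, d = -1.
So p(x) = 3x^3 - 1.
Check: p(2) = 23. ✓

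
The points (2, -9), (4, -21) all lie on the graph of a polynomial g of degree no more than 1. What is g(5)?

-27

Using the Lagrange interpolation formula with nodes 2, 4:
  L_0(n) = (n - 4) / -2
  L_1(n) = (n - 2) / 2
Then g(n) = -9·L_0(n) - 21·L_1(n).
Expanding and collecting terms gives g(n) = -6n + 3.
Evaluating at n = 5: g(5) = -27.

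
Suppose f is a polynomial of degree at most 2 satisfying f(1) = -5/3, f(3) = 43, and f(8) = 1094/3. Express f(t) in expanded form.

f(t) = 6t^2 - (5/3)t - 6

Write f(t) = at^2 + bt + c. Substituting each data point gives a linear system:
  a + b + c = -5/3
  9a + 3b + c = 43
  64a + 8b + c = 1094/3
Solving the system yields a = 6, b = -5/3, c = -6.
So f(t) = 6t² - (5/3)t - 6.
Check: f(8) = 1094/3. ✓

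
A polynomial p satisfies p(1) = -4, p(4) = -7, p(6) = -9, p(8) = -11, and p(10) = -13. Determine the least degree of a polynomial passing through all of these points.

1

Divided differences on the nodes 1, 4, 6, 8, 10:
  order 0: -4  -7  -9  -11  -13
  order 1: -1  -1  -1  -1
  order 2: 0  0  0
  order 3: 0  0
  order 4: 0
The order-1 divided differences are all -1 (nonzero) and every higher order vanishes, so the data lies on a polynomial of degree exactly 1.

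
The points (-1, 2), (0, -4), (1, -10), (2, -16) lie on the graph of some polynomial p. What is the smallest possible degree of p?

Forward differences of the values at u = -1, 0, 1, 2:
  p  : 2  -4  -10  -16
  Δ  : -6  -6  -6
  Δ^2: 0  0
  Δ^3: 0
The first differences are constant (-6) and nonzero, while all higher differences vanish, so the minimal degree is 1.

1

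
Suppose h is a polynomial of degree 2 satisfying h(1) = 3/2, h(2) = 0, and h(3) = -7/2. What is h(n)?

h(n) = -n^2 + (3/2)n + 1

Write h(n) = an^2 + bn + c. Substituting each data point gives a linear system:
  a + b + c = 3/2
  4a + 2b + c = 0
  9a + 3b + c = -7/2
Solving the system yields a = -1, b = 3/2, c = 1.
So h(n) = -n^2 + (3/2)n + 1.
Check: h(1) = 3/2. ✓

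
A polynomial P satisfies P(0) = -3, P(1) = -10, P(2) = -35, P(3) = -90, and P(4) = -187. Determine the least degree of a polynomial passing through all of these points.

Forward differences of the values at s = 0, 1, 2, 3, 4:
  P  : -3  -10  -35  -90  -187
  Δ  : -7  -25  -55  -97
  Δ^2: -18  -30  -42
  Δ^3: -12  -12
  Δ^4: 0
The third differences are constant (-12) and nonzero, while all higher differences vanish, so the minimal degree is 3.

3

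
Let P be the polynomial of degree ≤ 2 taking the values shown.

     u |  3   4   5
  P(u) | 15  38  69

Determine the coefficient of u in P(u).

Write P(u) = au^2 + bu + c. Substituting each data point gives a linear system:
  9a + 3b + c = 15
  16a + 4b + c = 38
  25a + 5b + c = 69
Solving the system yields a = 4, b = -5, c = -6.
So P(u) = 4u² - 5u - 6.
The coefficient of u is -5.

-5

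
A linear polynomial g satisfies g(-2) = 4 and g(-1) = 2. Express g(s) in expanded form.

Write g(s) = as + b. Substituting each data point gives a linear system:
  -2a + b = 4
  -a + b = 2
Solving the system yields a = -2, b = 0.
So g(s) = -2s.
Check: g(-2) = 4. ✓

g(s) = -2s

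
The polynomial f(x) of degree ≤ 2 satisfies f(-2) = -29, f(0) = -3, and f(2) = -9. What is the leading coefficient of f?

Write f(x) = ax^2 + bx + c. Substituting each data point gives a linear system:
  4a - 2b + c = -29
  c = -3
  4a + 2b + c = -9
Solving the system yields a = -4, b = 5, c = -3.
So f(x) = -4x² + 5x - 3.
The leading coefficient is -4.

-4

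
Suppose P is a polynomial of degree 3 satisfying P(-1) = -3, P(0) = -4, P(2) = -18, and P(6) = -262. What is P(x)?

P(x) = -x^3 - x^2 - x - 4

Write P(x) = ax^3 + bx^2 + cx + d. Substituting each data point gives a linear system:
  -a + b - c + d = -3
  d = -4
  8a + 4b + 2c + d = -18
  216a + 36b + 6c + d = -262
Solving the system yields a = -1, b = -1, c = -1, d = -4.
So P(x) = -x³ - x² - x - 4.
Check: P(-1) = -3. ✓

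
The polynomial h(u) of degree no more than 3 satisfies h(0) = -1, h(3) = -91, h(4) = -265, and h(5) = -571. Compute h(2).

Write h(u) = au^3 + bu^2 + cu + d. Substituting each data point gives a linear system:
  d = -1
  27a + 9b + 3c + d = -91
  64a + 16b + 4c + d = -265
  125a + 25b + 5c + d = -571
Solving the system yields a = -6, b = 6, c = 6, d = -1.
So h(u) = -6u^3 + 6u^2 + 6u - 1.
Then h(2) = -13.

-13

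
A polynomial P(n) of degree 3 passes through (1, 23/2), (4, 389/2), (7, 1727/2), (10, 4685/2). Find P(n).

P(n) = 2n^3 + 3n^2 + 4n + 5/2

Write P(n) = an^3 + bn^2 + cn + d. Substituting each data point gives a linear system:
  a + b + c + d = 23/2
  64a + 16b + 4c + d = 389/2
  343a + 49b + 7c + d = 1727/2
  1000a + 100b + 10c + d = 4685/2
Solving the system yields a = 2, b = 3, c = 4, d = 5/2.
So P(n) = 2n^3 + 3n^2 + 4n + 5/2.
Check: P(10) = 4685/2. ✓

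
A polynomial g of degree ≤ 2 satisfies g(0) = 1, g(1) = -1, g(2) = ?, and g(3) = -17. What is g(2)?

-7

The 3 known points determine the degree-2 polynomial uniquely.
Write g(s) = as^2 + bs + c. Substituting each data point gives a linear system:
  c = 1
  a + b + c = -1
  9a + 3b + c = -17
Solving the system yields a = -2, b = 0, c = 1.
So g(s) = -2s^2 + 1.
Then g(2) = -7.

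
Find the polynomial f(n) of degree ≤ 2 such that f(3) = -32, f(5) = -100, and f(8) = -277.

f(n) = -5n^2 + 6n - 5

Using the Lagrange interpolation formula with nodes 3, 5, 8:
  L_0(n) = (n - 5)(n - 8) / 10
  L_1(n) = (n - 3)(n - 8) / -6
  L_2(n) = (n - 3)(n - 5) / 15
Then f(n) = -32·L_0(n) - 100·L_1(n) - 277·L_2(n).
Expanding and collecting terms gives f(n) = -5n² + 6n - 5.
Check: f(3) = -32. ✓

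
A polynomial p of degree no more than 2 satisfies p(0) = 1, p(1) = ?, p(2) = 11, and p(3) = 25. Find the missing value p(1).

3

On equispaced nodes a degree-2 polynomial has vanishing third forward difference, so
  - p(0) + 3·p(1) - 3·p(2) + p(3) = 0.
Substituting the known values and solving for p(1):
  3·p(1) = 9
  p(1) = 3.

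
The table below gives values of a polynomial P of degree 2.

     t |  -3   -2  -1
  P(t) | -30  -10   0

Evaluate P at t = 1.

Forward differences of the values at t = -3, -2, -1:
  P  : -30  -10  0
  Δ  : 20  10
  Δ^2: -10
The second differences are constant, confirming degree 2.
Interpolating (Newton forward form) and evaluating at t = 1 gives P(1) = -10.

-10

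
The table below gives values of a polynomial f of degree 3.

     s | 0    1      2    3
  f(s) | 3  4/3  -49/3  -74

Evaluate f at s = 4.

Forward differences of the values at s = 0, 1, 2, 3:
  f  : 3  4/3  -49/3  -74
  Δ  : -5/3  -53/3  -173/3
  Δ^2: -16  -40
  Δ^3: -24
The third differences are constant, confirming degree 3.
Interpolating (Newton forward form) and evaluating at s = 4 gives f(4) = -587/3.

-587/3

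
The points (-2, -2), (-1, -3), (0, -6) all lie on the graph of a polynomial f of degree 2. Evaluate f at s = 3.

Using the Lagrange interpolation formula with nodes -2, -1, 0:
  L_0(s) = (s + 1)s / 2
  L_1(s) = (s + 2)s / -1
  L_2(s) = (s + 2)(s + 1) / 2
Then f(s) = -2·L_0(s) - 3·L_1(s) - 6·L_2(s).
Expanding and collecting terms gives f(s) = -s² - 4s - 6.
Evaluating at s = 3: f(3) = -27.

-27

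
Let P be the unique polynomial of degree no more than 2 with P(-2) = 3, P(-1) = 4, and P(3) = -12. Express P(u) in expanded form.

Write P(u) = au^2 + bu + c. Substituting each data point gives a linear system:
  4a - 2b + c = 3
  a - b + c = 4
  9a + 3b + c = -12
Solving the system yields a = -1, b = -2, c = 3.
So P(u) = -u^2 - 2u + 3.
Check: P(-1) = 4. ✓

P(u) = -u^2 - 2u + 3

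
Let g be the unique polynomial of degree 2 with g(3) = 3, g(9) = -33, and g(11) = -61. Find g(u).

Write g(u) = au^2 + bu + c. Substituting each data point gives a linear system:
  9a + 3b + c = 3
  81a + 9b + c = -33
  121a + 11b + c = -61
Solving the system yields a = -1, b = 6, c = -6.
So g(u) = -u^2 + 6u - 6.
Check: g(9) = -33. ✓

g(u) = -u^2 + 6u - 6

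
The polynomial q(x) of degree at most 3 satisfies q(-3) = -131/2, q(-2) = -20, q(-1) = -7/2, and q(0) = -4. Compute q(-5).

-583/2

Forward differences of the values at x = -3, -2, -1, 0:
  q  : -131/2  -20  -7/2  -4
  Δ  : 91/2  33/2  -1/2
  Δ^2: -29  -17
  Δ^3: 12
The third differences are constant, confirming degree 3.
Interpolating (Newton forward form) and evaluating at x = -5 gives q(-5) = -583/2.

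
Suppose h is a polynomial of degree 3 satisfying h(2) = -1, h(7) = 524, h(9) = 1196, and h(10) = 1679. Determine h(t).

h(t) = 2t^3 - 3t^2 - 2t - 1

Write h(t) = at^3 + bt^2 + ct + d. Substituting each data point gives a linear system:
  8a + 4b + 2c + d = -1
  343a + 49b + 7c + d = 524
  729a + 81b + 9c + d = 1196
  1000a + 100b + 10c + d = 1679
Solving the system yields a = 2, b = -3, c = -2, d = -1.
So h(t) = 2t^3 - 3t^2 - 2t - 1.
Check: h(9) = 1196. ✓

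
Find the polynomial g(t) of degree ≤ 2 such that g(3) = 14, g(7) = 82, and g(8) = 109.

Using the Lagrange interpolation formula with nodes 3, 7, 8:
  L_0(t) = (t - 7)(t - 8) / 20
  L_1(t) = (t - 3)(t - 8) / -4
  L_2(t) = (t - 3)(t - 7) / 5
Then g(t) = 14·L_0(t) + 82·L_1(t) + 109·L_2(t).
Expanding and collecting terms gives g(t) = 2t^2 - 3t + 5.
Check: g(7) = 82. ✓

g(t) = 2t^2 - 3t + 5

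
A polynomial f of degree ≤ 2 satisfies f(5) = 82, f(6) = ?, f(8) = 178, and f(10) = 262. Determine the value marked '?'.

110

The 3 known points determine the degree-2 polynomial uniquely.
Write f(u) = au^2 + bu + c. Substituting each data point gives a linear system:
  25a + 5b + c = 82
  64a + 8b + c = 178
  100a + 10b + c = 262
Solving the system yields a = 2, b = 6, c = 2.
So f(u) = 2u^2 + 6u + 2.
Then f(6) = 110.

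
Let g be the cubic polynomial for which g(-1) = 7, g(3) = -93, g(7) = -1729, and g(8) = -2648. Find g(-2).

62

Using the Lagrange interpolation formula with nodes -1, 3, 7, 8:
  L_0(u) = (u - 3)(u - 7)(u - 8) / -288
  L_1(u) = (u + 1)(u - 7)(u - 8) / 80
  L_2(u) = (u + 1)(u - 3)(u - 8) / -32
  L_3(u) = (u + 1)(u - 3)(u - 7) / 45
Then g(u) = 7·L_0(u) - 93·L_1(u) - 1729·L_2(u) - 2648·L_3(u).
Expanding and collecting terms gives g(u) = -6u³ + 6u² + 5u.
Evaluating at u = -2: g(-2) = 62.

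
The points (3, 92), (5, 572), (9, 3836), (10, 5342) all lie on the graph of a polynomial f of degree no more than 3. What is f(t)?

f(t) = 6t^3 - 6t^2 - 6t + 2

Using the Lagrange interpolation formula with nodes 3, 5, 9, 10:
  L_0(t) = (t - 5)(t - 9)(t - 10) / -84
  L_1(t) = (t - 3)(t - 9)(t - 10) / 40
  L_2(t) = (t - 3)(t - 5)(t - 10) / -24
  L_3(t) = (t - 3)(t - 5)(t - 9) / 35
Then f(t) = 92·L_0(t) + 572·L_1(t) + 3836·L_2(t) + 5342·L_3(t).
Expanding and collecting terms gives f(t) = 6t³ - 6t² - 6t + 2.
Check: f(9) = 3836. ✓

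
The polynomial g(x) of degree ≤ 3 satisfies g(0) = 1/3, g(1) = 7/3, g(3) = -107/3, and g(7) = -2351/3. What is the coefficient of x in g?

Write g(x) = ax^3 + bx^2 + cx + d. Substituting each data point gives a linear system:
  d = 1/3
  a + b + c + d = 7/3
  27a + 9b + 3c + d = -107/3
  343a + 49b + 7c + d = -2351/3
Solving the system yields a = -3, b = 5, c = 0, d = 1/3.
So g(x) = -3x³ + 5x² + 1/3.
The coefficient of x is 0.

0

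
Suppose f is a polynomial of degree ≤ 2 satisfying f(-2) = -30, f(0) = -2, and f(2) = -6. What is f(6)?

-110

Forward differences of the values at n = -2, 0, 2:
  f  : -30  -2  -6
  Δ  : 28  -4
  Δ^2: -32
The second differences are constant, confirming degree 2.
Interpolating (Newton forward form) and evaluating at n = 6 gives f(6) = -110.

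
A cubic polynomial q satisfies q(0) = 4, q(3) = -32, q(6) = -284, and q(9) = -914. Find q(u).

Write q(u) = au^3 + bu^2 + cu + d. Substituting each data point gives a linear system:
  d = 4
  27a + 9b + 3c + d = -32
  216a + 36b + 6c + d = -284
  729a + 81b + 9c + d = -914
Solving the system yields a = -1, b = -3, c = 6, d = 4.
So q(u) = -u^3 - 3u^2 + 6u + 4.
Check: q(9) = -914. ✓

q(u) = -u^3 - 3u^2 + 6u + 4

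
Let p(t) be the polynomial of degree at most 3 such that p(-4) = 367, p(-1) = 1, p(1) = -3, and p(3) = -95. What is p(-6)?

1201

Write p(t) = at^3 + bt^2 + ct + d. Substituting each data point gives a linear system:
  -64a + 16b - 4c + d = 367
  -a + b - c + d = 1
  a + b + c + d = -3
  27a + 9b + 3c + d = -95
Solving the system yields a = -5, b = 4, c = 3, d = -5.
So p(t) = -5t^3 + 4t^2 + 3t - 5.
Then p(-6) = 1201.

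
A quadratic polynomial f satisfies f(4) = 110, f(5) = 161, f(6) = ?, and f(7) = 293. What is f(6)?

222

The 3 known points determine the degree-2 polynomial uniquely.
Write f(n) = an^2 + bn + c. Substituting each data point gives a linear system:
  16a + 4b + c = 110
  25a + 5b + c = 161
  49a + 7b + c = 293
Solving the system yields a = 5, b = 6, c = 6.
So f(n) = 5n^2 + 6n + 6.
Then f(6) = 222.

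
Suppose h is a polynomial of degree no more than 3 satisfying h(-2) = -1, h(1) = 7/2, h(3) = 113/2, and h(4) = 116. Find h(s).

Write h(s) = as^3 + bs^2 + cs + d. Substituting each data point gives a linear system:
  -8a + 4b - 2c + d = -1
  a + b + c + d = 7/2
  27a + 9b + 3c + d = 113/2
  64a + 16b + 4c + d = 116
Solving the system yields a = 1, b = 3, c = 3/2, d = -2.
So h(s) = s³ + 3s² + (3/2)s - 2.
Check: h(4) = 116. ✓

h(s) = s^3 + 3s^2 + (3/2)s - 2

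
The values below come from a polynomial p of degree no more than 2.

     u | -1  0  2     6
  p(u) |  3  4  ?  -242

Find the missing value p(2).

-30

The 3 known points determine the degree-2 polynomial uniquely.
Write p(u) = au^2 + bu + c. Substituting each data point gives a linear system:
  a - b + c = 3
  c = 4
  36a + 6b + c = -242
Solving the system yields a = -6, b = -5, c = 4.
So p(u) = -6u² - 5u + 4.
Then p(2) = -30.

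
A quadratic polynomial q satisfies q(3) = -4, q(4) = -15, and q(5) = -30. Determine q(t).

Using the Lagrange interpolation formula with nodes 3, 4, 5:
  L_0(t) = (t - 4)(t - 5) / 2
  L_1(t) = (t - 3)(t - 5) / -1
  L_2(t) = (t - 3)(t - 4) / 2
Then q(t) = -4·L_0(t) - 15·L_1(t) - 30·L_2(t).
Expanding and collecting terms gives q(t) = -2t^2 + 3t + 5.
Check: q(3) = -4. ✓

q(t) = -2t^2 + 3t + 5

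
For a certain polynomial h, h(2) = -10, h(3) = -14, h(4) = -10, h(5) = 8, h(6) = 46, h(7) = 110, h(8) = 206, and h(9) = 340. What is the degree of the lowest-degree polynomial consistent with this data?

Forward differences of the values at u = 2, 3, 4, 5, 6, 7, 8, 9:
  h  : -10  -14  -10  8  46  110  206  340
  Δ  : -4  4  18  38  64  96  134
  Δ^2: 8  14  20  26  32  38
  Δ^3: 6  6  6  6  6
  Δ^4: 0  0  0  0
  Δ^5: 0  0  0
  Δ^6: 0  0
  Δ^7: 0
The third differences are constant (6) and nonzero, while all higher differences vanish, so the minimal degree is 3.

3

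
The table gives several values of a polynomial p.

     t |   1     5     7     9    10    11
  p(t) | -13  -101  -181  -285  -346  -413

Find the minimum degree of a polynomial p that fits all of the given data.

Divided differences on the nodes 1, 5, 7, 9, 10, 11:
  order 0: -13  -101  -181  -285  -346  -413
  order 1: -22  -40  -52  -61  -67
  order 2: -3  -3  -3  -3
  order 3: 0  0  0
  order 4: 0  0
  order 5: 0
The order-2 divided differences are all -3 (nonzero) and every higher order vanishes, so the data lies on a polynomial of degree exactly 2.

2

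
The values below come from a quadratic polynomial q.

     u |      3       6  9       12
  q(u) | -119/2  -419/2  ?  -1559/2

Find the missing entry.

On equispaced nodes a degree-2 polynomial has vanishing third forward difference, so
  - q(3) + 3·q(6) - 3·q(9) + q(12) = 0.
Substituting the known values and solving for q(9):
  -3·q(9) = 2697/2
  q(9) = -899/2.

-899/2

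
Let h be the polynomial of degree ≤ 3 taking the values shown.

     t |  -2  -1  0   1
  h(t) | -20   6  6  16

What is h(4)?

466

Using the Lagrange interpolation formula with nodes -2, -1, 0, 1:
  L_0(t) = (t + 1)t(t - 1) / -6
  L_1(t) = (t + 2)t(t - 1) / 2
  L_2(t) = (t + 2)(t + 1)(t - 1) / -2
  L_3(t) = (t + 2)(t + 1)t / 6
Then h(t) = -20·L_0(t) + 6·L_1(t) + 6·L_2(t) + 16·L_3(t).
Expanding and collecting terms gives h(t) = 6t³ + 5t² - t + 6.
Evaluating at t = 4: h(4) = 466.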